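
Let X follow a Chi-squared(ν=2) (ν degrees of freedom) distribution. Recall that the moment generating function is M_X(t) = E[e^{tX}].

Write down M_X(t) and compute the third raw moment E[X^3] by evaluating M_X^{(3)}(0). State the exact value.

E[X^3] = M′′′(0) = 48

M_X(t) = 1/(1 - 2*t)
M′(t) = 2/(4*t^2 - 4*t + 1)
M′′(t) = -8/(8*t^3 - 12*t^2 + 6*t - 1)
M′′′(t) = 48/(16*t^4 - 32*t^3 + 24*t^2 - 8*t + 1)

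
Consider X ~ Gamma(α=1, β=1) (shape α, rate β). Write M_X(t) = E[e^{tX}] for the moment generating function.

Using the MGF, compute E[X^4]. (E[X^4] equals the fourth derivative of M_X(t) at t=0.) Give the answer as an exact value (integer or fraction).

M_X(t) = 1/(1 - t)
D^4[M](t) = -24/(t^5 - 5*t^4 + 10*t^3 - 10*t^2 + 5*t - 1)

E[X^4] = D^4[M](0) = 24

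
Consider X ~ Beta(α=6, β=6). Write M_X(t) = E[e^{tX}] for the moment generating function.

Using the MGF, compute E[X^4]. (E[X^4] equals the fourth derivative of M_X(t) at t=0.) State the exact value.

M_X(t) = ₁F₁(6; 12; t)
dM/dt = ₁F₁(7; 13; t)/2
d^2M/dt^2 = 7*₁F₁(8; 14; t)/26
d^3M/dt^3 = 2*₁F₁(9; 15; t)/13
d^4M/dt^4 = 6*₁F₁(10; 16; t)/65

E[X^4] = d^4M/dt^4 |_{t=0} = 6/65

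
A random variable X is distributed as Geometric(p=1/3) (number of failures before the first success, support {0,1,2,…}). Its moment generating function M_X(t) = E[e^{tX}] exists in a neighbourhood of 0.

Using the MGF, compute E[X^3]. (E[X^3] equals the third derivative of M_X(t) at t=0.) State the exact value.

M_X(t) = 1/(3*(1 - 2*e^(t)/3))
M′(t) = 2*e^(t)/(4*e^(2*t) - 12*e^(t) + 9)
M′′(t) = (-4*e^(2*t) - 6*e^(t))/(8*e^(3*t) - 36*e^(2*t) + 54*e^(t) - 27)
M′′′(t) = (8*e^(3*t) + 48*e^(2*t) + 18*e^(t))/(16*e^(4*t) - 96*e^(3*t) + 216*e^(2*t) - 216*e^(t) + 81)

E[X^3] = M′′′(0) = 74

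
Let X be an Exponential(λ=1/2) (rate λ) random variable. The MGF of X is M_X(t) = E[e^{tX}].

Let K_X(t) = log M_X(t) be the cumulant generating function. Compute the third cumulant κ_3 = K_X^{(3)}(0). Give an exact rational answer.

M_X(t) = 1/(2*(1/2 - t))
K_X(t) = log M_X(t) = -log(1/2 - t) - log(2)
D^3[K](t) = -16/(8*t^3 - 12*t^2 + 6*t - 1)

κ_3 = D^3[K](0) = 16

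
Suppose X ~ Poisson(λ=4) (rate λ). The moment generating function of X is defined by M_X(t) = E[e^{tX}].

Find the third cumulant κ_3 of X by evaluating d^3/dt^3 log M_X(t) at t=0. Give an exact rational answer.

M_X(t) = e^(4*e^(t) - 4)
K_X(t) = log M_X(t) = 4*e^(t) - 4
dK/dt = 4*e^(t)
d^2K/dt^2 = 4*e^(t)
d^3K/dt^3 = 4*e^(t)

κ_3 = d^3K/dt^3 |_{t=0} = 4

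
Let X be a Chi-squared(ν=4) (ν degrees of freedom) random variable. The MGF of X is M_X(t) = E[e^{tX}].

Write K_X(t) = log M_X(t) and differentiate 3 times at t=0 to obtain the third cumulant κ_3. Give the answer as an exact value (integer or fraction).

κ_3 = D^3[K](0) = 32

M_X(t) = (1 - 2*t)^(-2)
K_X(t) = log M_X(t) = -2*log(1 - 2*t)
D^3[K](t) = -32/(8*t^3 - 12*t^2 + 6*t - 1)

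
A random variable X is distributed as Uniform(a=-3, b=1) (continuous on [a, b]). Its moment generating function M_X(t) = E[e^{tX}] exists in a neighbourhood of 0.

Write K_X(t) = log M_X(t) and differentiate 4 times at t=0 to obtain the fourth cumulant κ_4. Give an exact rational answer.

M_X(t) = (e^(t) - e^(-3*t))/(4*t)
K_X(t) = log M_X(t) = -log(t) + log(e^(t) - e^(-3*t)) - 2*log(2)

κ_4 = D^4[K](0) = -32/15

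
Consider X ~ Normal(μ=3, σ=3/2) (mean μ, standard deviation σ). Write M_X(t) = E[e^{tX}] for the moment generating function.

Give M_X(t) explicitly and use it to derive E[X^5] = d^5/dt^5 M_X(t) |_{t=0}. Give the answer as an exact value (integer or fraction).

M_X(t) = e^(9*t^2/8 + 3*t)
M′(t) = 9*t*e^(3*t)*e^(9*t^2/8)/4 + 3*e^(3*t)*e^(9*t^2/8)
M′′(t) = 81*t^2*e^(3*t)*e^(9*t^2/8)/16 + 27*t*e^(3*t)*e^(9*t^2/8)/2 + 45*e^(3*t)*e^(9*t^2/8)/4
M′′′(t) = 729*t^3*e^(3*t)*e^(9*t^2/8)/64 + 729*t^2*e^(3*t)*e^(9*t^2/8)/16 + 1215*t*e^(3*t)*e^(9*t^2/8)/16 + 189*e^(3*t)*e^(9*t^2/8)/4

E[X^5] = M′′′′′(0) = 17253/16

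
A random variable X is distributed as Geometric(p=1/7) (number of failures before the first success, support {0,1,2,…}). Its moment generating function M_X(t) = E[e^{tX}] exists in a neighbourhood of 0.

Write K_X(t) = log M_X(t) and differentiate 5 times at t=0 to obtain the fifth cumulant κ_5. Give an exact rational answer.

κ_5 = K′′′′′(0) = 275730

M_X(t) = 1/(7*(1 - 6*e^(t)/7))
K_X(t) = log M_X(t) = -log(1 - 6*e^(t)/7) - log(7)
K′(t) = -6*e^(t)/(6*e^(t) - 7)
K′′(t) = 42*e^(t)/(36*e^(2*t) - 84*e^(t) + 49)
K′′′(t) = (-252*e^(2*t) - 294*e^(t))/(216*e^(3*t) - 756*e^(2*t) + 882*e^(t) - 343)
K′′′′(t) = (1512*e^(3*t) + 7056*e^(2*t) + 2058*e^(t))/(1296*e^(4*t) - 6048*e^(3*t) + 10584*e^(2*t) - 8232*e^(t) + 2401)
K′′′′′(t) = (-9072*e^(4*t) - 116424*e^(3*t) - 135828*e^(2*t) - 14406*e^(t))/(7776*e^(5*t) - 45360*e^(4*t) + 105840*e^(3*t) - 123480*e^(2*t) + 72030*e^(t) - 16807)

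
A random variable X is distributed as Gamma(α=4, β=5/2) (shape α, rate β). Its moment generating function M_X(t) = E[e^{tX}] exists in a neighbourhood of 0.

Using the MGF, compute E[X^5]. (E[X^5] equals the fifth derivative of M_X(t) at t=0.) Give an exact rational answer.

E[X^5] = d^5M/dt^5 |_{t=0} = 43008/625

M_X(t) = 625/(16*(5/2 - t)^4)
dM/dt = -5000/(32*t^5 - 400*t^4 + 2000*t^3 - 5000*t^2 + 6250*t - 3125)
d^2M/dt^2 = 50000/(64*t^6 - 960*t^5 + 6000*t^4 - 20000*t^3 + 37500*t^2 - 37500*t + 15625)
d^3M/dt^3 = -600000/(128*t^7 - 2240*t^6 + 16800*t^5 - 70000*t^4 + 175000*t^3 - 262500*t^2 + 218750*t - 78125)
d^4M/dt^4 = 8400000/(256*t^8 - 5120*t^7 + 44800*t^6 - 224000*t^5 + 700000*t^4 - 1400000*t^3 + 1750000*t^2 - 1250000*t + 390625)
d^5M/dt^5 = -134400000/(512*t^9 - 11520*t^8 + 115200*t^7 - 672000*t^6 + 2520000*t^5 - 6300000*t^4 + 10500000*t^3 - 11250000*t^2 + 7031250*t - 1953125)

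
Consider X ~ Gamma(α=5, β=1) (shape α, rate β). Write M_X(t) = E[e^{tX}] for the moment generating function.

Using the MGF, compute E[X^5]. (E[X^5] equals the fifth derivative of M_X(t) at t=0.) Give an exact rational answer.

M_X(t) = (1 - t)^(-5)
D^5[M](t) = 15120/(t^10 - 10*t^9 + 45*t^8 - 120*t^7 + 210*t^6 - 252*t^5 + 210*t^4 - 120*t^3 + 45*t^2 - 10*t + 1)

E[X^5] = D^5[M](0) = 15120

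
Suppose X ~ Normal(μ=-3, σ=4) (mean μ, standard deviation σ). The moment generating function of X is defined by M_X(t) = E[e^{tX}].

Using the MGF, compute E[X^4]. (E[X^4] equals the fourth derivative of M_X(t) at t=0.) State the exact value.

M_X(t) = e^(8*t^2 - 3*t)
M^(4)(t) = (65536*t^4*e^(8*t^2) - 49152*t^3*e^(8*t^2) + 38400*t^2*e^(8*t^2) - 10944*t*e^(8*t^2) + 1713*e^(8*t^2))*e^(-3*t)

E[X^4] = M^(4)(0) = 1713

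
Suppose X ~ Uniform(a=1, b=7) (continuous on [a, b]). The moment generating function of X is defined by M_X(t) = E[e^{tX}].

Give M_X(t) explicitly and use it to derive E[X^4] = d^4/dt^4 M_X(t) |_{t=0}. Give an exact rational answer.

E[X^4] = M′′′′(0) = 2801/5

M_X(t) = (e^(7*t) - e^(t))/(6*t)
M′(t) = (7*t*e^(7*t) - t*e^(t) - e^(7*t) + e^(t))/(6*t^2)
M′′(t) = (49*t^2*e^(7*t) - t^2*e^(t) - 14*t*e^(7*t) + 2*t*e^(t) + 2*e^(7*t) - 2*e^(t))/(6*t^3)
M′′′(t) = (343*t^3*e^(7*t) - t^3*e^(t) - 147*t^2*e^(7*t) + 3*t^2*e^(t) + 42*t*e^(7*t) - 6*t*e^(t) - 6*e^(7*t) + 6*e^(t))/(6*t^4)
M′′′′(t) = (2401*t^4*e^(7*t) - t^4*e^(t) - 1372*t^3*e^(7*t) + 4*t^3*e^(t) + 588*t^2*e^(7*t) - 12*t^2*e^(t) - 168*t*e^(7*t) + 24*t*e^(t) + 24*e^(7*t) - 24*e^(t))/(6*t^5)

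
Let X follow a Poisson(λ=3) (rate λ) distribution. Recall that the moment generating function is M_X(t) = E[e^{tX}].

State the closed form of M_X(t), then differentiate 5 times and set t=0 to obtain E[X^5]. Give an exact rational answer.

E[X^5] = M′′′′′(0) = 1866

M_X(t) = e^(3*e^(t) - 3)
M′(t) = 3*e^(-3)*e^(t)*e^(3*e^(t))
M′′(t) = (9*e^(2*t)*e^(3*e^(t)) + 3*e^(t)*e^(3*e^(t)))*e^(-3)
M′′′(t) = (27*e^(3*t)*e^(3*e^(t)) + 27*e^(2*t)*e^(3*e^(t)) + 3*e^(t)*e^(3*e^(t)))*e^(-3)
M′′′′(t) = (81*e^(4*t)*e^(3*e^(t)) + 162*e^(3*t)*e^(3*e^(t)) + 63*e^(2*t)*e^(3*e^(t)) + 3*e^(t)*e^(3*e^(t)))*e^(-3)
M′′′′′(t) = (243*e^(5*t)*e^(3*e^(t)) + 810*e^(4*t)*e^(3*e^(t)) + 675*e^(3*t)*e^(3*e^(t)) + 135*e^(2*t)*e^(3*e^(t)) + 3*e^(t)*e^(3*e^(t)))*e^(-3)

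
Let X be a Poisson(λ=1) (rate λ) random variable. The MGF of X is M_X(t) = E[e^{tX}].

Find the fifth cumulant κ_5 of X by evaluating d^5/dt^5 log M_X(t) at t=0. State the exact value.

κ_5 = D^5[K](0) = 1

M_X(t) = e^(e^(t) - 1)
K_X(t) = log M_X(t) = e^(t) - 1
D^5[K](t) = e^(t)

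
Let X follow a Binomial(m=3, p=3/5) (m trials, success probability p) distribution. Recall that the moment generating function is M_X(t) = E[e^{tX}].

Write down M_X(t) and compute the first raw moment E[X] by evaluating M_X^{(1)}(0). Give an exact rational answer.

E[X] = M′(0) = 9/5

M_X(t) = (3*e^(t)/5 + 2/5)^3
M′(t) = 81*e^(3*t)/125 + 108*e^(2*t)/125 + 36*e^(t)/125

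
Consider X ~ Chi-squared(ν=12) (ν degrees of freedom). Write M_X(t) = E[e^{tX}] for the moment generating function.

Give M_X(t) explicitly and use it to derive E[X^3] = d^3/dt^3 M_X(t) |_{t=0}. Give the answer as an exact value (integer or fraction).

M_X(t) = (1 - 2*t)^(-6)
dM/dt = -12/(128*t^7 - 448*t^6 + 672*t^5 - 560*t^4 + 280*t^3 - 84*t^2 + 14*t - 1)
d^2M/dt^2 = 168/(256*t^8 - 1024*t^7 + 1792*t^6 - 1792*t^5 + 1120*t^4 - 448*t^3 + 112*t^2 - 16*t + 1)
d^3M/dt^3 = -2688/(512*t^9 - 2304*t^8 + 4608*t^7 - 5376*t^6 + 4032*t^5 - 2016*t^4 + 672*t^3 - 144*t^2 + 18*t - 1)

E[X^3] = d^3M/dt^3 |_{t=0} = 2688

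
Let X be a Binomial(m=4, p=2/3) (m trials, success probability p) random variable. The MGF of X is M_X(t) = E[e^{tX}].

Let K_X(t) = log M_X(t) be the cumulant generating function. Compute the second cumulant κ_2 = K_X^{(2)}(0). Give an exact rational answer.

M_X(t) = (2*e^(t)/3 + 1/3)^4
K_X(t) = log M_X(t) = 4*log(2*e^(t)/3 + 1/3)
K^(2)(t) = 8*e^(t)/(4*e^(2*t) + 4*e^(t) + 1)

κ_2 = K^(2)(0) = 8/9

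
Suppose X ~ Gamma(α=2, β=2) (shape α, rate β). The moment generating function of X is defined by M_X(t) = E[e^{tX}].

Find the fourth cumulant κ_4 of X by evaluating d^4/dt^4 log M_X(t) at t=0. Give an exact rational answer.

M_X(t) = 4/(2 - t)^2
K_X(t) = log M_X(t) = -2*log(2 - t) + 2*log(2)
dK/dt = -2/(t - 2)
d^2K/dt^2 = 2/(t^2 - 4*t + 4)
d^3K/dt^3 = -4/(t^3 - 6*t^2 + 12*t - 8)
d^4K/dt^4 = 12/(t^4 - 8*t^3 + 24*t^2 - 32*t + 16)

κ_4 = d^4K/dt^4 |_{t=0} = 3/4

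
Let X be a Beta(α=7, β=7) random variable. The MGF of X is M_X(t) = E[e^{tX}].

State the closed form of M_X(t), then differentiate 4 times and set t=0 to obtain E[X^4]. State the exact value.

M_X(t) = ₁F₁(7; 14; t)
D^4[M](t) = 3*₁F₁(11; 18; t)/34

E[X^4] = D^4[M](0) = 3/34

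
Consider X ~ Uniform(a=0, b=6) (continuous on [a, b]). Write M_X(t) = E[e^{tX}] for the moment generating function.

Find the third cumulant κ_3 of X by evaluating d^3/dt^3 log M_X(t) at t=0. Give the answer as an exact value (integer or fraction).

κ_3 = K′′′(0) = 0

M_X(t) = (e^(6*t) - 1)/(6*t)
K_X(t) = log M_X(t) = -log(t) + log(e^(6*t) - 1) - log(6)
K′(t) = (6*t*e^(6*t) - e^(6*t) + 1)/(t*e^(6*t) - t)
K′′(t) = (-36*t^2*e^(6*t) + e^(12*t) - 2*e^(6*t) + 1)/(t^2*e^(12*t) - 2*t^2*e^(6*t) + t^2)
K′′′(t) = (216*t^3*e^(12*t) + 216*t^3*e^(6*t) - 2*e^(18*t) + 6*e^(12*t) - 6*e^(6*t) + 2)/(t^3*e^(18*t) - 3*t^3*e^(12*t) + 3*t^3*e^(6*t) - t^3)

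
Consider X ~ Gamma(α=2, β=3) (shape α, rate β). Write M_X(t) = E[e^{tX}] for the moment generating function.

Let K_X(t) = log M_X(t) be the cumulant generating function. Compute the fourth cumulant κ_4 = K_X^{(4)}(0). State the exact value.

M_X(t) = 9/(3 - t)^2
K_X(t) = log M_X(t) = -2*log(3 - t) + 2*log(3)
K′(t) = -2/(t - 3)
K′′(t) = 2/(t^2 - 6*t + 9)
K′′′(t) = -4/(t^3 - 9*t^2 + 27*t - 27)
K′′′′(t) = 12/(t^4 - 12*t^3 + 54*t^2 - 108*t + 81)

κ_4 = K′′′′(0) = 4/27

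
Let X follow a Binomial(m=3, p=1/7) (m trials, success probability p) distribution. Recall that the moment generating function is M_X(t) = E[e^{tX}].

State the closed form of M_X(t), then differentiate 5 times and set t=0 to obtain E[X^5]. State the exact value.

E[X^5] = d^5M/dt^5 |_{t=0} = 927/343

M_X(t) = (e^(t)/7 + 6/7)^3
dM/dt = 3*e^(3*t)/343 + 36*e^(2*t)/343 + 108*e^(t)/343
d^2M/dt^2 = 9*e^(3*t)/343 + 72*e^(2*t)/343 + 108*e^(t)/343
d^3M/dt^3 = 27*e^(3*t)/343 + 144*e^(2*t)/343 + 108*e^(t)/343
d^4M/dt^4 = 81*e^(3*t)/343 + 288*e^(2*t)/343 + 108*e^(t)/343
d^5M/dt^5 = 243*e^(3*t)/343 + 576*e^(2*t)/343 + 108*e^(t)/343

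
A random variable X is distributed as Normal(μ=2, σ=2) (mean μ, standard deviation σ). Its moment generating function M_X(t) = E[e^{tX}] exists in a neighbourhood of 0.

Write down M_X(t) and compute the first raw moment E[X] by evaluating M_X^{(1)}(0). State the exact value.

E[X] = dM/dt |_{t=0} = 2

M_X(t) = e^(2*t^2 + 2*t)
dM/dt = 4*t*e^(2*t)*e^(2*t^2) + 2*e^(2*t)*e^(2*t^2)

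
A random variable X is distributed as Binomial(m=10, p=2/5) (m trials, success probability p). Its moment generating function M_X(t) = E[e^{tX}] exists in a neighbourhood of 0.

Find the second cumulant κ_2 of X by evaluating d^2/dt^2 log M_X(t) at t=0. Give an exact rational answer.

κ_2 = K′′(0) = 12/5

M_X(t) = (2*e^(t)/5 + 3/5)^10
K_X(t) = log M_X(t) = 10*log(2*e^(t)/5 + 3/5)
K′(t) = 20*e^(t)/(2*e^(t) + 3)
K′′(t) = 60*e^(t)/(4*e^(2*t) + 12*e^(t) + 9)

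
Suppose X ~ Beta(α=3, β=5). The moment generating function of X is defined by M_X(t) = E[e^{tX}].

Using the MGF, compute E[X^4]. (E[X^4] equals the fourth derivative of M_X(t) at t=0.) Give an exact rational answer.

M_X(t) = ₁F₁(3; 8; t)
M^(4)(t) = ₁F₁(7; 12; t)/22

E[X^4] = M^(4)(0) = 1/22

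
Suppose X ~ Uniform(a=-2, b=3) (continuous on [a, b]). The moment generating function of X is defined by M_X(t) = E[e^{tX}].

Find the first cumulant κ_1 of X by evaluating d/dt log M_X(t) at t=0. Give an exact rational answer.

M_X(t) = (e^(3*t) - e^(-2*t))/(5*t)
K_X(t) = log M_X(t) = -log(t) + log(e^(3*t) - e^(-2*t)) - log(5)
K′(t) = (3*t*e^(5*t) + 2*t - e^(5*t) + 1)/(t*e^(5*t) - t)

κ_1 = K′(0) = 1/2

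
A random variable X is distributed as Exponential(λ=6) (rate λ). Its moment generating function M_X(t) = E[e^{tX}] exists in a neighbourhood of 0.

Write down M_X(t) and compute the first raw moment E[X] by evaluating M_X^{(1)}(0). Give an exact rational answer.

M_X(t) = 6/(6 - t)
dM/dt = 6/(t^2 - 12*t + 36)

E[X] = dM/dt |_{t=0} = 1/6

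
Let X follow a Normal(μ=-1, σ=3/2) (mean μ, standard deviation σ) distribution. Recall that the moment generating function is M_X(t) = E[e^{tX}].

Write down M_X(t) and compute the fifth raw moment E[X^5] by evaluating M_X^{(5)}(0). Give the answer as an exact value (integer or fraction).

M_X(t) = e^(9*t^2/8 - t)
M′(t) = 9*t*e^(-t)*e^(9*t^2/8)/4 - e^(-t)*e^(9*t^2/8)
M′′(t) = (81*t^2*e^(9*t^2/8) - 72*t*e^(9*t^2/8) + 52*e^(9*t^2/8))*e^(-t)/16
M′′′(t) = (729*t^3*e^(9*t^2/8) - 972*t^2*e^(9*t^2/8) + 1404*t*e^(9*t^2/8) - 496*e^(9*t^2/8))*e^(-t)/64
M′′′′(t) = (6561*t^4*e^(9*t^2/8) - 11664*t^3*e^(9*t^2/8) + 25272*t^2*e^(9*t^2/8) - 17856*t*e^(9*t^2/8) + 7600*e^(9*t^2/8))*e^(-t)/256
M′′′′′(t) = (59049*t^5*e^(9*t^2/8) - 131220*t^4*e^(9*t^2/8) + 379080*t^3*e^(9*t^2/8) - 401760*t^2*e^(9*t^2/8) + 342000*t*e^(9*t^2/8) - 101824*e^(9*t^2/8))*e^(-t)/1024

E[X^5] = M′′′′′(0) = -1591/16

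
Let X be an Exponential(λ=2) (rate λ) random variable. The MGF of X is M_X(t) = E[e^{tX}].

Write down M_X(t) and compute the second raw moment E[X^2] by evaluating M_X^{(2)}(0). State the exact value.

E[X^2] = M′′(0) = 1/2

M_X(t) = 2/(2 - t)
M′(t) = 2/(t^2 - 4*t + 4)
M′′(t) = -4/(t^3 - 6*t^2 + 12*t - 8)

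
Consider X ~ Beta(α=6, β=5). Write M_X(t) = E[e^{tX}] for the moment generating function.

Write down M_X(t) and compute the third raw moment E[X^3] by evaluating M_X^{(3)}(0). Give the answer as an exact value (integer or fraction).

E[X^3] = M^(3)(0) = 28/143

M_X(t) = ₁F₁(6; 11; t)
M^(3)(t) = 28*₁F₁(9; 14; t)/143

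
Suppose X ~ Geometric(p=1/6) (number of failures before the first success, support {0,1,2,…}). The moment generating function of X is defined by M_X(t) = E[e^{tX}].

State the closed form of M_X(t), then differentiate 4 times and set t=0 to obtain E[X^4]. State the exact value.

M_X(t) = 1/(6*(1 - 5*e^(t)/6))
M^(4)(t) = (-625*e^(4*t) - 8250*e^(3*t) - 9900*e^(2*t) - 1080*e^(t))/(3125*e^(5*t) - 18750*e^(4*t) + 45000*e^(3*t) - 54000*e^(2*t) + 32400*e^(t) - 7776)

E[X^4] = M^(4)(0) = 19855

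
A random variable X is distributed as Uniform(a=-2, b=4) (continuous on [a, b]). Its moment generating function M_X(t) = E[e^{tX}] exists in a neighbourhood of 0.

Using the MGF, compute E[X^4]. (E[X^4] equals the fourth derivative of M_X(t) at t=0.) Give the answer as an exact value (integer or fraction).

E[X^4] = D^4[M](0) = 176/5

M_X(t) = (e^(4*t) - e^(-2*t))/(6*t)
D^4[M](t) = (128*t^4*e^(6*t) - 8*t^4 - 128*t^3*e^(6*t) - 16*t^3 + 96*t^2*e^(6*t) - 24*t^2 - 48*t*e^(6*t) - 24*t + 12*e^(6*t) - 12)*e^(-2*t)/(3*t^5)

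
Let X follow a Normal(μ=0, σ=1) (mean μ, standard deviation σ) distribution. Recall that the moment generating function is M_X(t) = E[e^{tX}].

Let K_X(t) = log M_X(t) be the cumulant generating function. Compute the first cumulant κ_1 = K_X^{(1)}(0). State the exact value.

κ_1 = K′(0) = 0

M_X(t) = e^(t^2/2)
K_X(t) = log M_X(t) = t^2/2
K′(t) = t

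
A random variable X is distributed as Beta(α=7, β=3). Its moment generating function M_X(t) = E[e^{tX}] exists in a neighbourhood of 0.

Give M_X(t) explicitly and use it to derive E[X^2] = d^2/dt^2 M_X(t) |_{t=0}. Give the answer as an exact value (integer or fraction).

E[X^2] = M′′(0) = 28/55

M_X(t) = ₁F₁(7; 10; t)
M′(t) = 7*₁F₁(8; 11; t)/10
M′′(t) = 28*₁F₁(9; 12; t)/55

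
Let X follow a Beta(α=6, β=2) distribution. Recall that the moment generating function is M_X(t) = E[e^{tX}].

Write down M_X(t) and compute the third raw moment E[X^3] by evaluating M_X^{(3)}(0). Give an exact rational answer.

M_X(t) = ₁F₁(6; 8; t)
D^3[M](t) = 7*₁F₁(9; 11; t)/15

E[X^3] = D^3[M](0) = 7/15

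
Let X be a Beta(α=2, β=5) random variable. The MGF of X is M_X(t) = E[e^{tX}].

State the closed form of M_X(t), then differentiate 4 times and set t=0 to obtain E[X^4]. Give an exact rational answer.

M_X(t) = ₁F₁(2; 7; t)
D^4[M](t) = ₁F₁(6; 11; t)/42

E[X^4] = D^4[M](0) = 1/42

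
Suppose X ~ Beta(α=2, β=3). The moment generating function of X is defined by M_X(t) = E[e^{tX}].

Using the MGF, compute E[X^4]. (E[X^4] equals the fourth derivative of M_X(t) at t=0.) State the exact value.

E[X^4] = M′′′′(0) = 1/14

M_X(t) = ₁F₁(2; 5; t)
M′(t) = 2*₁F₁(3; 6; t)/5
M′′(t) = ₁F₁(4; 7; t)/5
M′′′(t) = 4*₁F₁(5; 8; t)/35
M′′′′(t) = ₁F₁(6; 9; t)/14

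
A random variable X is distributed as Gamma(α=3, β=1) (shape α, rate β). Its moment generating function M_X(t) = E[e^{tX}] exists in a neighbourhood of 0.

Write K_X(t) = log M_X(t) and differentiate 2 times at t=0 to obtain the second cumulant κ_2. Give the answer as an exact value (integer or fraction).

κ_2 = K^(2)(0) = 3

M_X(t) = (1 - t)^(-3)
K_X(t) = log M_X(t) = -3*log(1 - t)
K^(2)(t) = 3/(t^2 - 2*t + 1)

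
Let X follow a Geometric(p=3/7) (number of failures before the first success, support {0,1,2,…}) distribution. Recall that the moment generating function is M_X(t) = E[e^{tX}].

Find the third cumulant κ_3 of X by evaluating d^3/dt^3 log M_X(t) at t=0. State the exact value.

κ_3 = K^(3)(0) = 308/27

M_X(t) = 3/(7*(1 - 4*e^(t)/7))
K_X(t) = log M_X(t) = -log(1 - 4*e^(t)/7) - log(7) + log(3)
K^(3)(t) = (-112*e^(2*t) - 196*e^(t))/(64*e^(3*t) - 336*e^(2*t) + 588*e^(t) - 343)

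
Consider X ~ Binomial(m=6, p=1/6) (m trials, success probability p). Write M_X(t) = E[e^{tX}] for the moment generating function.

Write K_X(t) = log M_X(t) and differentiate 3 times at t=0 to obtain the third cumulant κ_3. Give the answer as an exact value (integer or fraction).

M_X(t) = (e^(t)/6 + 5/6)^6
K_X(t) = log M_X(t) = 6*log(e^(t)/6 + 5/6)
K^(3)(t) = (-30*e^(2*t) + 150*e^(t))/(e^(3*t) + 15*e^(2*t) + 75*e^(t) + 125)

κ_3 = K^(3)(0) = 5/9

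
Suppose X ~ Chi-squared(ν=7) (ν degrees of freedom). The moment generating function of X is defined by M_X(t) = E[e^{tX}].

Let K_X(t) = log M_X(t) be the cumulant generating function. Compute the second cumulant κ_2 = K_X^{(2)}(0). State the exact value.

κ_2 = d^2K/dt^2 |_{t=0} = 14

M_X(t) = (1 - 2*t)^(-7/2)
K_X(t) = log M_X(t) = -7*log(1 - 2*t)/2
dK/dt = -7/(2*t - 1)
d^2K/dt^2 = 14/(4*t^2 - 4*t + 1)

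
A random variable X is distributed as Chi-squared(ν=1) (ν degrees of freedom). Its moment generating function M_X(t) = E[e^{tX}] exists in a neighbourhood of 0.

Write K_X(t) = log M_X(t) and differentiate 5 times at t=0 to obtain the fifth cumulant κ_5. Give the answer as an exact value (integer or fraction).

M_X(t) = 1/√(1 - 2*t)
K_X(t) = log M_X(t) = -log(1 - 2*t)/2
K′(t) = -1/(2*t - 1)
K′′(t) = 2/(4*t^2 - 4*t + 1)
K′′′(t) = -8/(8*t^3 - 12*t^2 + 6*t - 1)
K′′′′(t) = 48/(16*t^4 - 32*t^3 + 24*t^2 - 8*t + 1)
K′′′′′(t) = -384/(32*t^5 - 80*t^4 + 80*t^3 - 40*t^2 + 10*t - 1)

κ_5 = K′′′′′(0) = 384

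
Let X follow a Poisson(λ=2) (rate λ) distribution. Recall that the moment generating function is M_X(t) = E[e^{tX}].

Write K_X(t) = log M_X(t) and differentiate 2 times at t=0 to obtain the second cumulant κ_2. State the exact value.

κ_2 = K′′(0) = 2

M_X(t) = e^(2*e^(t) - 2)
K_X(t) = log M_X(t) = 2*e^(t) - 2
K′(t) = 2*e^(t)
K′′(t) = 2*e^(t)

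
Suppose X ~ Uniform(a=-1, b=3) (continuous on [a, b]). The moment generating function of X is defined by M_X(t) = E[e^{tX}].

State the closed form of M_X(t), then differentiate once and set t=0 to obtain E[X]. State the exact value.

M_X(t) = (e^(3*t) - e^(-t))/(4*t)
M′(t) = (3*t*e^(4*t) + t - e^(4*t) + 1)*e^(-t)/(4*t^2)

E[X] = M′(0) = 1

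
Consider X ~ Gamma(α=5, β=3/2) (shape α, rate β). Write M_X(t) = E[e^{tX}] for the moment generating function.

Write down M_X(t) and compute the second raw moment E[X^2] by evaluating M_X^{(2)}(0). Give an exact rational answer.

E[X^2] = M^(2)(0) = 40/3

M_X(t) = 243/(32*(3/2 - t)^5)
M^(2)(t) = -29160/(128*t^7 - 1344*t^6 + 6048*t^5 - 15120*t^4 + 22680*t^3 - 20412*t^2 + 10206*t - 2187)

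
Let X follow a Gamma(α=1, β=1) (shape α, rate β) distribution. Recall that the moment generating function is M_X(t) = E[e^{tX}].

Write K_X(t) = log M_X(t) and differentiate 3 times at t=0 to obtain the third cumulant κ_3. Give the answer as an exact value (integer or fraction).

M_X(t) = 1/(1 - t)
K_X(t) = log M_X(t) = -log(1 - t)
K′(t) = -1/(t - 1)
K′′(t) = 1/(t^2 - 2*t + 1)
K′′′(t) = -2/(t^3 - 3*t^2 + 3*t - 1)

κ_3 = K′′′(0) = 2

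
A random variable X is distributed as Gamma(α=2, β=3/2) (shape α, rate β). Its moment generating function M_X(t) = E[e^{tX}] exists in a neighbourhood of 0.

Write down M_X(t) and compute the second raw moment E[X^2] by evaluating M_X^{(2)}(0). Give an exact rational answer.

E[X^2] = M′′(0) = 8/3

M_X(t) = 9/(4*(3/2 - t)^2)
M′(t) = -36/(8*t^3 - 36*t^2 + 54*t - 27)
M′′(t) = 216/(16*t^4 - 96*t^3 + 216*t^2 - 216*t + 81)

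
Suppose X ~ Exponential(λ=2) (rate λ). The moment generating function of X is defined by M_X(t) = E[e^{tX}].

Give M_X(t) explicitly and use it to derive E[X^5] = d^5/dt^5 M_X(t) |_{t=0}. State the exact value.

E[X^5] = M^(5)(0) = 15/4

M_X(t) = 2/(2 - t)
M^(5)(t) = 240/(t^6 - 12*t^5 + 60*t^4 - 160*t^3 + 240*t^2 - 192*t + 64)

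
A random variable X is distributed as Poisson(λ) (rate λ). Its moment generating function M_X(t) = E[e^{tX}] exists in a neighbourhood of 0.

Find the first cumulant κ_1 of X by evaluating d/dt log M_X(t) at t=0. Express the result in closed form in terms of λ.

κ_1 = dK/dt |_{t=0} = λ

M_X(t) = e^(λ*(e^(t) - 1))
K_X(t) = log M_X(t) = λ*(e^(t) - 1)
dK/dt = λ*e^(t)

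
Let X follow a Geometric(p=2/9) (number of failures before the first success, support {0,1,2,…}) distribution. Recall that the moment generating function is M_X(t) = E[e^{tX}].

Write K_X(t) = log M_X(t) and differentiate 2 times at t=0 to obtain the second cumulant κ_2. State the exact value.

κ_2 = d^2K/dt^2 |_{t=0} = 63/4

M_X(t) = 2/(9*(1 - 7*e^(t)/9))
K_X(t) = log M_X(t) = -log(1 - 7*e^(t)/9) - 2*log(3) + log(2)
dK/dt = -7*e^(t)/(7*e^(t) - 9)
d^2K/dt^2 = 63*e^(t)/(49*e^(2*t) - 126*e^(t) + 81)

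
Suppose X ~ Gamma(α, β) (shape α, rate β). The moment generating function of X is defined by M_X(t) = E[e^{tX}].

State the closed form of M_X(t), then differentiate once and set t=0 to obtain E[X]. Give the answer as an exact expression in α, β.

M_X(t) = (β/(β - t))^α
M^(1)(t) = -α*β^α*(1/(β - t))^α/(-β + t)

E[X] = M^(1)(0) = α/β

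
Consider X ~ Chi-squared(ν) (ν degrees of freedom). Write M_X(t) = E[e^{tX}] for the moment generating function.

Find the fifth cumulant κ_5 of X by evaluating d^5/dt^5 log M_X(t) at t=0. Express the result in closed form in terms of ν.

M_X(t) = (1 - 2*t)^(-ν/2)
K_X(t) = log M_X(t) = -ν*log(1 - 2*t)/2
K^(5)(t) = -384*ν/(32*t^5 - 80*t^4 + 80*t^3 - 40*t^2 + 10*t - 1)

κ_5 = K^(5)(0) = 384*ν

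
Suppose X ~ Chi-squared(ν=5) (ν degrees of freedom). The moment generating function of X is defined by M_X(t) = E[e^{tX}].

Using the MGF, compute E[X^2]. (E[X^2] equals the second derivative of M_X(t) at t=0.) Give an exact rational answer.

E[X^2] = d^2M/dt^2 |_{t=0} = 35

M_X(t) = (1 - 2*t)^(-5/2)
dM/dt = -5/(8*t^3*√(1 - 2*t) - 12*t^2*√(1 - 2*t) + 6*t*√(1 - 2*t) - √(1 - 2*t))
d^2M/dt^2 = 35/(16*t^4*√(1 - 2*t) - 32*t^3*√(1 - 2*t) + 24*t^2*√(1 - 2*t) - 8*t*√(1 - 2*t) + √(1 - 2*t))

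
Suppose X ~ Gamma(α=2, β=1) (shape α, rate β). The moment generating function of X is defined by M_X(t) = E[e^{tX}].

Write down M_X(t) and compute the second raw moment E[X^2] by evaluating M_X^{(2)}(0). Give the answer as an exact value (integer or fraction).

M_X(t) = (1 - t)^(-2)
D^2[M](t) = 6/(t^4 - 4*t^3 + 6*t^2 - 4*t + 1)

E[X^2] = D^2[M](0) = 6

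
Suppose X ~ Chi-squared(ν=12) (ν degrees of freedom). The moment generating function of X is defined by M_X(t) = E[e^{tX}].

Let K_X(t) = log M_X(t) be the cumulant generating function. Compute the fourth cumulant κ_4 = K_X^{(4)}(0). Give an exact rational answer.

κ_4 = K^(4)(0) = 576

M_X(t) = (1 - 2*t)^(-6)
K_X(t) = log M_X(t) = -6*log(1 - 2*t)
K^(4)(t) = 576/(16*t^4 - 32*t^3 + 24*t^2 - 8*t + 1)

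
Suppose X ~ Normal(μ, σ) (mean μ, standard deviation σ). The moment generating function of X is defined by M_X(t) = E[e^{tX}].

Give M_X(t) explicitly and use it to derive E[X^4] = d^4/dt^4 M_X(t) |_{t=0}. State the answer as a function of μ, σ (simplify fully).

M_X(t) = e^(μ*t + σ^2*t^2/2)

E[X^4] = D^4[M](0) = μ^4 + 6*μ^2*σ^2 + 3*σ^4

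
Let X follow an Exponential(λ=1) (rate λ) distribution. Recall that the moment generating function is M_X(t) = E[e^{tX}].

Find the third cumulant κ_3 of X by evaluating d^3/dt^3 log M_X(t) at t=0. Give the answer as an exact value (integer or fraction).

κ_3 = K′′′(0) = 2

M_X(t) = 1/(1 - t)
K_X(t) = log M_X(t) = -log(1 - t)
K′(t) = -1/(t - 1)
K′′(t) = 1/(t^2 - 2*t + 1)
K′′′(t) = -2/(t^3 - 3*t^2 + 3*t - 1)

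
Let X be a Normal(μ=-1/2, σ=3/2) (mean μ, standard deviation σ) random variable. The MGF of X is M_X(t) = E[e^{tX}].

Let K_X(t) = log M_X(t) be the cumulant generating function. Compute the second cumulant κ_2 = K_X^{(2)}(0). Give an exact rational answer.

M_X(t) = e^(9*t^2/8 - t/2)
K_X(t) = log M_X(t) = 9*t^2/8 - t/2
K^(2)(t) = 9/4

κ_2 = K^(2)(0) = 9/4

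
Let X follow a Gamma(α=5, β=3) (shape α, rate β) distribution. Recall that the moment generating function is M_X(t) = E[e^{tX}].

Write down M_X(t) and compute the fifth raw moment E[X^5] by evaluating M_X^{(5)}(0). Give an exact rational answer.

E[X^5] = M′′′′′(0) = 560/9

M_X(t) = 243/(3 - t)^5
M′(t) = 1215/(t^6 - 18*t^5 + 135*t^4 - 540*t^3 + 1215*t^2 - 1458*t + 729)
M′′(t) = -7290/(t^7 - 21*t^6 + 189*t^5 - 945*t^4 + 2835*t^3 - 5103*t^2 + 5103*t - 2187)
M′′′(t) = 51030/(t^8 - 24*t^7 + 252*t^6 - 1512*t^5 + 5670*t^4 - 13608*t^3 + 20412*t^2 - 17496*t + 6561)
M′′′′(t) = -408240/(t^9 - 27*t^8 + 324*t^7 - 2268*t^6 + 10206*t^5 - 30618*t^4 + 61236*t^3 - 78732*t^2 + 59049*t - 19683)
M′′′′′(t) = 3674160/(t^10 - 30*t^9 + 405*t^8 - 3240*t^7 + 17010*t^6 - 61236*t^5 + 153090*t^4 - 262440*t^3 + 295245*t^2 - 196830*t + 59049)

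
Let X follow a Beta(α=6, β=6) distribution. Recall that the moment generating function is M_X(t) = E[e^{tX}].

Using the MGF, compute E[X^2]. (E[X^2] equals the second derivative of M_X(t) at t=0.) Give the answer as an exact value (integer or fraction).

E[X^2] = M^(2)(0) = 7/26

M_X(t) = ₁F₁(6; 12; t)
M^(2)(t) = 7*₁F₁(8; 14; t)/26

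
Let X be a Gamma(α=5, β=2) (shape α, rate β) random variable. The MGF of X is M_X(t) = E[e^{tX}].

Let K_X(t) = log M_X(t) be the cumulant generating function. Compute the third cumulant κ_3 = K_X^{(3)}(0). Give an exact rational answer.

κ_3 = d^3K/dt^3 |_{t=0} = 5/4

M_X(t) = 32/(2 - t)^5
K_X(t) = log M_X(t) = -5*log(2 - t) + 5*log(2)
dK/dt = -5/(t - 2)
d^2K/dt^2 = 5/(t^2 - 4*t + 4)
d^3K/dt^3 = -10/(t^3 - 6*t^2 + 12*t - 8)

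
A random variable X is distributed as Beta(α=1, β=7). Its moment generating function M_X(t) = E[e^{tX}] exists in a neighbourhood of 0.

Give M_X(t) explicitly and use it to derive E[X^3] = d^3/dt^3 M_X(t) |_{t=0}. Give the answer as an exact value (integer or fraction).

M_X(t) = ₁F₁(1; 8; t)
D^3[M](t) = ₁F₁(4; 11; t)/120

E[X^3] = D^3[M](0) = 1/120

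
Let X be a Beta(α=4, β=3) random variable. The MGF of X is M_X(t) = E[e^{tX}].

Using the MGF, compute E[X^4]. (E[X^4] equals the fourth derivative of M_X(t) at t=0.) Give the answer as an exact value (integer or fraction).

M_X(t) = ₁F₁(4; 7; t)
dM/dt = 4*₁F₁(5; 8; t)/7
d^2M/dt^2 = 5*₁F₁(6; 9; t)/14
d^3M/dt^3 = 5*₁F₁(7; 10; t)/21
d^4M/dt^4 = ₁F₁(8; 11; t)/6

E[X^4] = d^4M/dt^4 |_{t=0} = 1/6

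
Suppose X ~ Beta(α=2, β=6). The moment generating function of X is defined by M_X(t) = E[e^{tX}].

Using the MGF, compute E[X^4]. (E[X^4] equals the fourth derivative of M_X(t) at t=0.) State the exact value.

M_X(t) = ₁F₁(2; 8; t)
dM/dt = ₁F₁(3; 9; t)/4
d^2M/dt^2 = ₁F₁(4; 10; t)/12
d^3M/dt^3 = ₁F₁(5; 11; t)/30
d^4M/dt^4 = ₁F₁(6; 12; t)/66

E[X^4] = d^4M/dt^4 |_{t=0} = 1/66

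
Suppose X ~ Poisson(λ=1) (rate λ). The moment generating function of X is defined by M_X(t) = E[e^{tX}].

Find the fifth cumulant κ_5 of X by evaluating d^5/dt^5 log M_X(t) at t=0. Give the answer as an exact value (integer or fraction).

M_X(t) = e^(e^(t) - 1)
K_X(t) = log M_X(t) = e^(t) - 1
K^(5)(t) = e^(t)

κ_5 = K^(5)(0) = 1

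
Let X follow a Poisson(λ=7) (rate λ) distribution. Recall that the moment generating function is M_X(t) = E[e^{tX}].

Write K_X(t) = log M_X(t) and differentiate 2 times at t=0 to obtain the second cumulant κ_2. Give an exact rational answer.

M_X(t) = e^(7*e^(t) - 7)
K_X(t) = log M_X(t) = 7*e^(t) - 7
K′(t) = 7*e^(t)
K′′(t) = 7*e^(t)

κ_2 = K′′(0) = 7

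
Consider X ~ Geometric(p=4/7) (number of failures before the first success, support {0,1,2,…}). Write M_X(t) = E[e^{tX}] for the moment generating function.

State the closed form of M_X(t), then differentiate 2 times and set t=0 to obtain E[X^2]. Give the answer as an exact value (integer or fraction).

E[X^2] = D^2[M](0) = 15/8

M_X(t) = 4/(7*(1 - 3*e^(t)/7))
D^2[M](t) = (-36*e^(2*t) - 84*e^(t))/(27*e^(3*t) - 189*e^(2*t) + 441*e^(t) - 343)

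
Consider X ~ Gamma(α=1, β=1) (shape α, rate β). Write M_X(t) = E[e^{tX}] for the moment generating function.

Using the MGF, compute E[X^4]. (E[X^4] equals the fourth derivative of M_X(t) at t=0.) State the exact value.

M_X(t) = 1/(1 - t)
D^4[M](t) = -24/(t^5 - 5*t^4 + 10*t^3 - 10*t^2 + 5*t - 1)

E[X^4] = D^4[M](0) = 24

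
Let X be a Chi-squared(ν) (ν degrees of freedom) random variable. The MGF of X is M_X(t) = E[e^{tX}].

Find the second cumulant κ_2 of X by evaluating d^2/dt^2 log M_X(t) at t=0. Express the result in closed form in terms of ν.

M_X(t) = (1 - 2*t)^(-ν/2)
K_X(t) = log M_X(t) = -ν*log(1 - 2*t)/2
K^(2)(t) = 2*ν/(4*t^2 - 4*t + 1)

κ_2 = K^(2)(0) = 2*ν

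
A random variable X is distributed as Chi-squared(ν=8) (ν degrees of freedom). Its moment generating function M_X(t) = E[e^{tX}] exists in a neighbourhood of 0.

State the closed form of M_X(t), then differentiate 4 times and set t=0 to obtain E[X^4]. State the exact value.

M_X(t) = (1 - 2*t)^(-4)
M′(t) = -8/(32*t^5 - 80*t^4 + 80*t^3 - 40*t^2 + 10*t - 1)
M′′(t) = 80/(64*t^6 - 192*t^5 + 240*t^4 - 160*t^3 + 60*t^2 - 12*t + 1)
M′′′(t) = -960/(128*t^7 - 448*t^6 + 672*t^5 - 560*t^4 + 280*t^3 - 84*t^2 + 14*t - 1)
M′′′′(t) = 13440/(256*t^8 - 1024*t^7 + 1792*t^6 - 1792*t^5 + 1120*t^4 - 448*t^3 + 112*t^2 - 16*t + 1)

E[X^4] = M′′′′(0) = 13440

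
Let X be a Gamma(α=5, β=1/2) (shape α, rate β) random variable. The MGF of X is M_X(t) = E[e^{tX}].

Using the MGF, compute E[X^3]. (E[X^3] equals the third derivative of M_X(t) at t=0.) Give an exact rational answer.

M_X(t) = 1/(32*(1/2 - t)^5)
M^(3)(t) = 1680/(256*t^8 - 1024*t^7 + 1792*t^6 - 1792*t^5 + 1120*t^4 - 448*t^3 + 112*t^2 - 16*t + 1)

E[X^3] = M^(3)(0) = 1680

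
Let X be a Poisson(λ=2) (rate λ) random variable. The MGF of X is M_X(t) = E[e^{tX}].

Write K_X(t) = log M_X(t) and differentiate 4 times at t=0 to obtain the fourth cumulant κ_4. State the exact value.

κ_4 = d^4K/dt^4 |_{t=0} = 2

M_X(t) = e^(2*e^(t) - 2)
K_X(t) = log M_X(t) = 2*e^(t) - 2
dK/dt = 2*e^(t)
d^2K/dt^2 = 2*e^(t)
d^3K/dt^3 = 2*e^(t)
d^4K/dt^4 = 2*e^(t)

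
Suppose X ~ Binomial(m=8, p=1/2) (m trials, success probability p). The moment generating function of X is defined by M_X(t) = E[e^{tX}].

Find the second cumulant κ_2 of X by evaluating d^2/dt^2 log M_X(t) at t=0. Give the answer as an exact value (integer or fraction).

κ_2 = d^2K/dt^2 |_{t=0} = 2

M_X(t) = (e^(t)/2 + 1/2)^8
K_X(t) = log M_X(t) = 8*log(e^(t)/2 + 1/2)
dK/dt = 8*e^(t)/(e^(t) + 1)
d^2K/dt^2 = 8*e^(t)/(e^(2*t) + 2*e^(t) + 1)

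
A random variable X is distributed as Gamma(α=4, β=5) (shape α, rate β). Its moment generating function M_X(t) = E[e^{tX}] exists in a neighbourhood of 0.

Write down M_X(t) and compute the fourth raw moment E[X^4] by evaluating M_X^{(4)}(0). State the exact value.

M_X(t) = 625/(5 - t)^4
M^(4)(t) = 525000/(t^8 - 40*t^7 + 700*t^6 - 7000*t^5 + 43750*t^4 - 175000*t^3 + 437500*t^2 - 625000*t + 390625)

E[X^4] = M^(4)(0) = 168/125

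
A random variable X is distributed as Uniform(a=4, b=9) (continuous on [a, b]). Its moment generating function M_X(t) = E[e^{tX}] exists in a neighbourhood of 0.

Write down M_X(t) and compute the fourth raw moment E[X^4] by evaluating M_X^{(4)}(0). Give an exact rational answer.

E[X^4] = M′′′′(0) = 2321

M_X(t) = (e^(9*t) - e^(4*t))/(5*t)
M′(t) = (9*t*e^(9*t) - 4*t*e^(4*t) - e^(9*t) + e^(4*t))/(5*t^2)
M′′(t) = (81*t^2*e^(9*t) - 16*t^2*e^(4*t) - 18*t*e^(9*t) + 8*t*e^(4*t) + 2*e^(9*t) - 2*e^(4*t))/(5*t^3)
M′′′(t) = (729*t^3*e^(9*t) - 64*t^3*e^(4*t) - 243*t^2*e^(9*t) + 48*t^2*e^(4*t) + 54*t*e^(9*t) - 24*t*e^(4*t) - 6*e^(9*t) + 6*e^(4*t))/(5*t^4)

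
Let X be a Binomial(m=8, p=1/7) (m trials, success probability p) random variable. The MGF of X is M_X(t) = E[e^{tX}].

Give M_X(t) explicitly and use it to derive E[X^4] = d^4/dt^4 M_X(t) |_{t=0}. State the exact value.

E[X^4] = M^(4)(0) = 5392/343

M_X(t) = (e^(t)/7 + 6/7)^8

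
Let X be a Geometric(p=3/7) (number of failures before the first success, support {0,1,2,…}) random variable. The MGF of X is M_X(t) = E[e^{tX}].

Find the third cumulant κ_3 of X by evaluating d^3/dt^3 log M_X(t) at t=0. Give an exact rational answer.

κ_3 = d^3K/dt^3 |_{t=0} = 308/27

M_X(t) = 3/(7*(1 - 4*e^(t)/7))
K_X(t) = log M_X(t) = -log(1 - 4*e^(t)/7) - log(7) + log(3)
dK/dt = -4*e^(t)/(4*e^(t) - 7)
d^2K/dt^2 = 28*e^(t)/(16*e^(2*t) - 56*e^(t) + 49)
d^3K/dt^3 = (-112*e^(2*t) - 196*e^(t))/(64*e^(3*t) - 336*e^(2*t) + 588*e^(t) - 343)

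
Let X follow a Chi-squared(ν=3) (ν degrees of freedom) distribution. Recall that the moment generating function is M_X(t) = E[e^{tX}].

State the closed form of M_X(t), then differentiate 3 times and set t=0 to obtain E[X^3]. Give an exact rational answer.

M_X(t) = (1 - 2*t)^(-3/2)
M^(3)(t) = 105/(16*t^4*√(1 - 2*t) - 32*t^3*√(1 - 2*t) + 24*t^2*√(1 - 2*t) - 8*t*√(1 - 2*t) + √(1 - 2*t))

E[X^3] = M^(3)(0) = 105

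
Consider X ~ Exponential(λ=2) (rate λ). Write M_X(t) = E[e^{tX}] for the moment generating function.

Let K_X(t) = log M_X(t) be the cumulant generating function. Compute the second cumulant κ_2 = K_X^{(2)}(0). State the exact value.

κ_2 = K′′(0) = 1/4

M_X(t) = 2/(2 - t)
K_X(t) = log M_X(t) = -log(2 - t) + log(2)
K′(t) = -1/(t - 2)
K′′(t) = 1/(t^2 - 4*t + 4)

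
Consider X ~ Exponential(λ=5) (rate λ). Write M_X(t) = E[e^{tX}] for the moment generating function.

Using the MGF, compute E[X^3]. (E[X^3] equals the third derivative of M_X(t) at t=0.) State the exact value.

M_X(t) = 5/(5 - t)
M^(3)(t) = 30/(t^4 - 20*t^3 + 150*t^2 - 500*t + 625)

E[X^3] = M^(3)(0) = 6/125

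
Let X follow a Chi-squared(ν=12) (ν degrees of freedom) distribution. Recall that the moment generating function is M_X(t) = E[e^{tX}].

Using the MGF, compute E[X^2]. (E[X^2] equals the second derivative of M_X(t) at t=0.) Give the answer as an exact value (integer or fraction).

M_X(t) = (1 - 2*t)^(-6)
D^2[M](t) = 168/(256*t^8 - 1024*t^7 + 1792*t^6 - 1792*t^5 + 1120*t^4 - 448*t^3 + 112*t^2 - 16*t + 1)

E[X^2] = D^2[M](0) = 168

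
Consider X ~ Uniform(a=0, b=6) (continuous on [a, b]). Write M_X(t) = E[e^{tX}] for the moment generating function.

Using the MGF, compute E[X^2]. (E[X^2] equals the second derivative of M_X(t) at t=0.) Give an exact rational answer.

E[X^2] = D^2[M](0) = 12

M_X(t) = (e^(6*t) - 1)/(6*t)
D^2[M](t) = (18*t^2*e^(6*t) - 6*t*e^(6*t) + e^(6*t) - 1)/(3*t^3)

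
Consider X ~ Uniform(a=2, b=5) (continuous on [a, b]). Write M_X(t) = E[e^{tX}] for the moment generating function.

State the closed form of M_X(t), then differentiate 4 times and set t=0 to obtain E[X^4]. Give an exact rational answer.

E[X^4] = M′′′′(0) = 1031/5

M_X(t) = (e^(5*t) - e^(2*t))/(3*t)
M′(t) = (5*t*e^(5*t) - 2*t*e^(2*t) - e^(5*t) + e^(2*t))/(3*t^2)
M′′(t) = (25*t^2*e^(5*t) - 4*t^2*e^(2*t) - 10*t*e^(5*t) + 4*t*e^(2*t) + 2*e^(5*t) - 2*e^(2*t))/(3*t^3)
M′′′(t) = (125*t^3*e^(5*t) - 8*t^3*e^(2*t) - 75*t^2*e^(5*t) + 12*t^2*e^(2*t) + 30*t*e^(5*t) - 12*t*e^(2*t) - 6*e^(5*t) + 6*e^(2*t))/(3*t^4)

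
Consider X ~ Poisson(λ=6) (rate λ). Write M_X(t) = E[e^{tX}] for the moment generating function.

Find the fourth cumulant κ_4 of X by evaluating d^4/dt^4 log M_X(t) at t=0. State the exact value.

M_X(t) = e^(6*e^(t) - 6)
K_X(t) = log M_X(t) = 6*e^(t) - 6
D^4[K](t) = 6*e^(t)

κ_4 = D^4[K](0) = 6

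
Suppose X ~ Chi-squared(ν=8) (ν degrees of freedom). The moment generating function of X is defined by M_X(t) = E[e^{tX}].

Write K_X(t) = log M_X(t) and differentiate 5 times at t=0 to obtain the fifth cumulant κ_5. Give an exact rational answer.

κ_5 = d^5K/dt^5 |_{t=0} = 3072

M_X(t) = (1 - 2*t)^(-4)
K_X(t) = log M_X(t) = -4*log(1 - 2*t)
dK/dt = -8/(2*t - 1)
d^2K/dt^2 = 16/(4*t^2 - 4*t + 1)
d^3K/dt^3 = -64/(8*t^3 - 12*t^2 + 6*t - 1)
d^4K/dt^4 = 384/(16*t^4 - 32*t^3 + 24*t^2 - 8*t + 1)
d^5K/dt^5 = -3072/(32*t^5 - 80*t^4 + 80*t^3 - 40*t^2 + 10*t - 1)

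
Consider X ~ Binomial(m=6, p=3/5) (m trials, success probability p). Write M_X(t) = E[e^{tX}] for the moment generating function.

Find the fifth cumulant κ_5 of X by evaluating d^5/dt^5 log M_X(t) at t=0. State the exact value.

M_X(t) = (3*e^(t)/5 + 2/5)^6
K_X(t) = log M_X(t) = 6*log(3*e^(t)/5 + 2/5)
D^5[K](t) = (-972*e^(4*t) + 7128*e^(3*t) - 4752*e^(2*t) + 288*e^(t))/(243*e^(5*t) + 810*e^(4*t) + 1080*e^(3*t) + 720*e^(2*t) + 240*e^(t) + 32)

κ_5 = D^5[K](0) = 1692/3125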